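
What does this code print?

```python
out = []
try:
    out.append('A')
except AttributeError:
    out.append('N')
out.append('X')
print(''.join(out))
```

Execution trace: 'A' (try body, no exception) → 'X' (after the try/except). Output: AX

Answer: AX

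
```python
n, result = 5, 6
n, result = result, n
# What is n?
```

Trace:
`n, result = 5, 6` → n = 5; result = 6
`n, result = result, n` → n = 6; result = 5
So n = 6

Answer: 6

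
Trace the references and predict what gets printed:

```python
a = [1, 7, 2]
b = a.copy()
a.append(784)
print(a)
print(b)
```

Key concept: list.copy() creates independent copy.
Step by step:
`a = [1, 7, 2]` → a = [1, 7, 2]
`b = a.copy()` → b = [1, 7, 2]
`a.append(784)` → a = [1, 7, 2, 784]
`print(a)` → prints [1, 7, 2, 784]
`print(b)` → prints [1, 7, 2]

Answer:
[1, 7, 2, 784]
[1, 7, 2]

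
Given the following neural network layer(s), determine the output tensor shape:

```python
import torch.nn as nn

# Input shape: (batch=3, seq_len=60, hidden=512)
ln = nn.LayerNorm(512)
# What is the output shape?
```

Input: (3, 60, 512) -> Output: (3, 60, 512)

Answer: (3, 60, 512)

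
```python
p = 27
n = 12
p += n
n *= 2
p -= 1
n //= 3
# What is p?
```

Trace:
`p = 27` → p = 27
`n = 12` → n = 12
`p += n` → p = 39
`n *= 2` → n = 24
`p -= 1` → p = 38
`n //= 3` → n = 8
So p = 38

Answer: 38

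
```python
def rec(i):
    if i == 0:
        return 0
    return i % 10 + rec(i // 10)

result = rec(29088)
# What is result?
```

Sum of digits of 29088: 8 + 8 + 0 + 9 + 2 = 27

Answer: 27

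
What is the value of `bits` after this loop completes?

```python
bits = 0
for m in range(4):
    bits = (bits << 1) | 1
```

Build 4 consecutive 1-bits: 0b1111
`bits` takes the values: 0 → 1 → 3 → 7 → 15

Answer: 15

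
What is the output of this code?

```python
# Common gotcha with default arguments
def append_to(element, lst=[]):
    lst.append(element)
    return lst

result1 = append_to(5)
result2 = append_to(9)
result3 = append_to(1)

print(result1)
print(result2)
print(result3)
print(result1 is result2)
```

Key concept: mutable default argument gotcha.
Step by step:
`result1 = append_to(5)` → result1 = [5]
`result2 = append_to(9)` → result1 = [5, 9] (same object as result2); result2 = [5, 9] (same object as result1)
`result3 = append_to(1)` → result1 = [5, 9, 1] (same object as result2, result3); result2 = [5, 9, 1] (same object as result1, result3); result3 = [5, 9, 1] (same object as result1, result2)
`print(result1)` → prints [5, 9, 1]
`print(result2)` → prints [5, 9, 1]
`print(result3)` → prints [5, 9, 1]
`print(result1 is result2)` → prints True

Answer:
[5, 9, 1]
[5, 9, 1]
[5, 9, 1]
True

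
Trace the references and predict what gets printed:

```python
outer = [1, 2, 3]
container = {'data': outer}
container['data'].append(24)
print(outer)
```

Key concept: dict holds reference to list.
Step by step:
`outer = [1, 2, 3]` → outer = [1, 2, 3]
`container = {'data': outer}` → container = {'data': [1, 2, 3]}
`container['data'].append(24)` → outer = [1, 2, 3, 24]; container = {'data': [1, 2, 3, 24]}
`print(outer)` → prints [1, 2, 3, 24]

Answer: [1, 2, 3, 24]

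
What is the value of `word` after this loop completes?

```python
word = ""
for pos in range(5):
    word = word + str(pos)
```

Concatenate digits 0 to 4
`word` takes the values: "" → "0" → "01" → "012" → "0123" → "01234"

Answer: "01234"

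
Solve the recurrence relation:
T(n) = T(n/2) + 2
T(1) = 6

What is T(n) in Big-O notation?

Each step divides n by 2 and adds 2. After log_2(n) steps we reach T(1)=6. So T(n) = 2·log_2(n) + 6 = O(log n).

Answer: O(log n)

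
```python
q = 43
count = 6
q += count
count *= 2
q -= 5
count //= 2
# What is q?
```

Trace:
`q = 43` → q = 43
`count = 6` → count = 6
`q += count` → q = 49
`count *= 2` → count = 12
`q -= 5` → q = 44
`count //= 2` → count = 6
So q = 44

Answer: 44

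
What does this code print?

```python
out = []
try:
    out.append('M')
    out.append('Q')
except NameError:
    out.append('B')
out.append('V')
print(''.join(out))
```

Execution trace: 'M' (try body) → 'Q' (try body, no exception) → 'V' (after the try/except). Output: MQV

Answer: MQV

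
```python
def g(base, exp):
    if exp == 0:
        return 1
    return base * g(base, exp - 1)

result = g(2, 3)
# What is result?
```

g(2, 3) = 2 * 2 * 2 = 8

Answer: 8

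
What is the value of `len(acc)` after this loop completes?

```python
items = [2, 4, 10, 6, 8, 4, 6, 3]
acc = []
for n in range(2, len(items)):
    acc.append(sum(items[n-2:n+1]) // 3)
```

Number of 3-element averages
`acc` takes the values: [] → [5] → [5, 6] → [5, 6, 8] → [5, 6, 8, 6] → [5, 6, 8, 6, 6] → [5, 6, 8, 6, 6, 4]
So `len(acc)` = 6

Answer: 6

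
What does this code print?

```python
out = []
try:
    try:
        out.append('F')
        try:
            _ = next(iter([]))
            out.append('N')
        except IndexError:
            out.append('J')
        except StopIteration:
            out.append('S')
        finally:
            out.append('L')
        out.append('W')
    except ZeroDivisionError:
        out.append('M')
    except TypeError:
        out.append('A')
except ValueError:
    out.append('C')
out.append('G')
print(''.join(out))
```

Execution trace: 'F' (try body) → 'S' (inner except StopIteration) → 'L' (inner finally) → 'W' (try body, no exception) → 'G' (after the try/except). Output: FSLWG

Answer: FSLWG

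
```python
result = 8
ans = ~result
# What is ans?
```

Trace:
`result = 8` → result = 8
`ans = ~result` → ans = -9
So ans = -9

Answer: -9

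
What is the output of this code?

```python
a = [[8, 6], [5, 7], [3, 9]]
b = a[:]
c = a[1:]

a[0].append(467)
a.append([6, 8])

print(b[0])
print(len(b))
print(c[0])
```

Key concept: slice with nested mutation.
Step by step:
`a = [[8, 6], [5, 7], [3, 9]]` → a = [[8, 6], [5, 7], [3, 9]]
`b = a[:]` → b = [[8, 6], [5, 7], [3, 9]]
`c = a[1:]` → c = [[5, 7], [3, 9]]
`a[0].append(467)` → a = [[8, 6, 467], [5, 7], [3, 9]]; b = [[8, 6, 467], [5, 7], [3, 9]]
`a.append([6, 8])` → a = [[8, 6, 467], [5, 7], [3, 9], [6, 8]]
`print(b[0])` → prints [8, 6, 467]
`print(len(b))` → prints 3
`print(c[0])` → prints [5, 7]

Answer:
[8, 6, 467]
3
[5, 7]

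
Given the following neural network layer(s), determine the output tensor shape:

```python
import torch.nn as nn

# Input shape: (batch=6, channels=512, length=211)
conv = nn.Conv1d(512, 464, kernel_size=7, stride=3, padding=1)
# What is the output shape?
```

Input: (6, 512, 211) -> Output: (6, 464, 69)

Answer: (6, 464, 69)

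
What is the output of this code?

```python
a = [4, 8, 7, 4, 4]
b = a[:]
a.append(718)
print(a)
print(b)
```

Key concept: slice [:] creates copy.
Step by step:
`a = [4, 8, 7, 4, 4]` → a = [4, 8, 7, 4, 4]
`b = a[:]` → b = [4, 8, 7, 4, 4]
`a.append(718)` → a = [4, 8, 7, 4, 4, 718]
`print(a)` → prints [4, 8, 7, 4, 4, 718]
`print(b)` → prints [4, 8, 7, 4, 4]

Answer:
[4, 8, 7, 4, 4, 718]
[4, 8, 7, 4, 4]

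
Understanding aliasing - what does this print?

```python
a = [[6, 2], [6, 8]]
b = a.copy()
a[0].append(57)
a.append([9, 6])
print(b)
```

Key concept: shallow copy with nested lists.
Step by step:
`a = [[6, 2], [6, 8]]` → a = [[6, 2], [6, 8]]
`b = a.copy()` → b = [[6, 2], [6, 8]]
`a[0].append(57)` → a = [[6, 2, 57], [6, 8]]; b = [[6, 2, 57], [6, 8]]
`a.append([9, 6])` → a = [[6, 2, 57], [6, 8], [9, 6]]
`print(b)` → prints [[6, 2, 57], [6, 8]]

Answer: [[6, 2, 57], [6, 8]]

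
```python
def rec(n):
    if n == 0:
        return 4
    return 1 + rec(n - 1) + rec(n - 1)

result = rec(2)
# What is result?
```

rec(n) = 1 + 2·rec(n-1), rec(0)=4. Closed form: (4+1)·2^2 - 1 = 19.

Answer: 19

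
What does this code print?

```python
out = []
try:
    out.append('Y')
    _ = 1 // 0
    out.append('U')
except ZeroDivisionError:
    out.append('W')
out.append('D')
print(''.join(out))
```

Execution trace: 'Y' (try body) → 'W' (except ZeroDivisionError) → 'D' (after the try/except). Output: YWD

Answer: YWD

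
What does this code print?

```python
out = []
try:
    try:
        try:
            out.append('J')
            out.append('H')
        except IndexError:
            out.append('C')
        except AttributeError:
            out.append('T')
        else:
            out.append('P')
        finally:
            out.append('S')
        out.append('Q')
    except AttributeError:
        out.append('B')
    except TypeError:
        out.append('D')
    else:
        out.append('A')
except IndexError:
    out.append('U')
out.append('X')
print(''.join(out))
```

Execution trace: 'J' (inner try body) → 'H' (inner try body, no exception) → 'P' (inner else) → 'S' (inner finally) → 'Q' (try body, no exception) → 'A' (else) → 'X' (after the try/except). Output: JHPSQAX

Answer: JHPSQAX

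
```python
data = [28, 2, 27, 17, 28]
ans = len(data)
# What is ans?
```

Trace:
`data = [28, 2, 27, 17, 28]` → data = [28, 2, 27, 17, 28]
`ans = len(data)` → ans = 5
So ans = 5

Answer: 5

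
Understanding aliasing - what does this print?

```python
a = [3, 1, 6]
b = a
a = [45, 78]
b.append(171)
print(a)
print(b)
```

Key concept: rebinding vs mutation: a is rebound to a new list, b still points at the original.
Step by step:
`a = [3, 1, 6]` → a = [3, 1, 6]
`b = a` → b = [3, 1, 6] (same object as a)
`a = [45, 78]` → a = [45, 78]
`b.append(171)` → b = [3, 1, 6, 171]
`print(a)` → prints [45, 78]
`print(b)` → prints [3, 1, 6, 171]

Answer:
[45, 78]
[3, 1, 6, 171]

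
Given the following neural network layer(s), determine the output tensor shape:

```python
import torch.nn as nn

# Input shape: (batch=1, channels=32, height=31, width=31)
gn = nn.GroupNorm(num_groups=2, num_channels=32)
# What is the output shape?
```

Input: (1, 32, 31, 31) -> Output: (1, 32, 31, 31)

Answer: (1, 32, 31, 31)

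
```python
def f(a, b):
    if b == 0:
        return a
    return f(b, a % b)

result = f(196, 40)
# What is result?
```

f(196, 40) -> f(40, 36) -> f(36, 4) -> f(4, 0) -> 4

Answer: 4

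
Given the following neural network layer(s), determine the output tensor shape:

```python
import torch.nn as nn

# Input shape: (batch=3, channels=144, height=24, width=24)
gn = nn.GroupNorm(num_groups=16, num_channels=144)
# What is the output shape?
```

Input: (3, 144, 24, 24) -> Output: (3, 144, 24, 24)

Answer: (3, 144, 24, 24)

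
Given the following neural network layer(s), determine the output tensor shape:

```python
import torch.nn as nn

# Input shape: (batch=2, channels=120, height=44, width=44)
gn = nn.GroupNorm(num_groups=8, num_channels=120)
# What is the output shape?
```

Input: (2, 120, 44, 44) -> Output: (2, 120, 44, 44)

Answer: (2, 120, 44, 44)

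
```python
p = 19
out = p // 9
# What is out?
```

Trace:
`p = 19` → p = 19
`out = p // 9` → out = 2
So out = 2

Answer: 2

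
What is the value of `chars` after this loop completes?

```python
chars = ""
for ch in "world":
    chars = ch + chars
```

Reverse 'world'
`chars` takes the values: "" → "w" → "ow" → "row" → "lrow" → "dlrow"

Answer: "dlrow"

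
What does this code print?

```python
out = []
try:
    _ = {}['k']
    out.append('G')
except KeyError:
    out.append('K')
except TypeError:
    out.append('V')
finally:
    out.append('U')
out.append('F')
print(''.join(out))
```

Execution trace: 'K' (except KeyError) → 'U' (finally) → 'F' (after the try/except). Output: KUF

Answer: KUF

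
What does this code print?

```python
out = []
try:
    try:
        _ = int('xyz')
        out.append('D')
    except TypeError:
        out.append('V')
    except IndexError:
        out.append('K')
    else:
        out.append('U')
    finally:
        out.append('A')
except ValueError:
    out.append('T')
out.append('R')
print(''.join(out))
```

Execution trace: 'A' (finally) → 'T' (outer except ValueError) → 'R' (after the try/except). Output: ATR

Answer: ATR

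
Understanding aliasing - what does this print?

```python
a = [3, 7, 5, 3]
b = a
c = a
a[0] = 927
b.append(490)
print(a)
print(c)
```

Key concept: multiple aliases.
Step by step:
`a = [3, 7, 5, 3]` → a = [3, 7, 5, 3]
`b = a` → b = [3, 7, 5, 3] (same object as a)
`c = a` → c = [3, 7, 5, 3] (same object as a, b)
`a[0] = 927` → a = [927, 7, 5, 3] (same object as b, c); b = [927, 7, 5, 3] (same object as a, c); c = [927, 7, 5, 3] (same object as a, b)
`b.append(490)` → a = [927, 7, 5, 3, 490] (same object as b, c); b = [927, 7, 5, 3, 490] (same object as a, c); c = [927, 7, 5, 3, 490] (same object as a, b)
`print(a)` → prints [927, 7, 5, 3, 490]
`print(c)` → prints [927, 7, 5, 3, 490]

Answer:
[927, 7, 5, 3, 490]
[927, 7, 5, 3, 490]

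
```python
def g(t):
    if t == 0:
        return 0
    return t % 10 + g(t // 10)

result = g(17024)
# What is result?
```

Sum of digits of 17024: 4 + 2 + 0 + 7 + 1 = 14

Answer: 14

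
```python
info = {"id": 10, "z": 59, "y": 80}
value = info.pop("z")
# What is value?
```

Trace:
`info = {"id": 10, "z": 59, "y": 80}` → info = {'id': 10, 'z': 59, 'y': 80}
`value = info.pop("z")` → info = {'id': 10, 'y': 80}; value = 59
So value = 59

Answer: 59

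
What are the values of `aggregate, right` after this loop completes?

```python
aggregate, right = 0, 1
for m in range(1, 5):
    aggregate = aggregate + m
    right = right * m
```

Sum and factorial of 1 to 4
`aggregate, right` takes the values: (0, 1) → (1, 1) → (3, 1) → (3, 2) → (6, 2) → (6, 6) → (10, 6) → (10, 24)

Answer: 10, 24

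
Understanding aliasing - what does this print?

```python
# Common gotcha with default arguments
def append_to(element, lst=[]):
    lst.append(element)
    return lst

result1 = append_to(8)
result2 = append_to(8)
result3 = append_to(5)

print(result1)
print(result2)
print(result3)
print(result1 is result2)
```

Key concept: mutable default argument gotcha.
Step by step:
`result1 = append_to(8)` → result1 = [8]
`result2 = append_to(8)` → result1 = [8, 8] (same object as result2); result2 = [8, 8] (same object as result1)
`result3 = append_to(5)` → result1 = [8, 8, 5] (same object as result2, result3); result2 = [8, 8, 5] (same object as result1, result3); result3 = [8, 8, 5] (same object as result1, result2)
`print(result1)` → prints [8, 8, 5]
`print(result2)` → prints [8, 8, 5]
`print(result3)` → prints [8, 8, 5]
`print(result1 is result2)` → prints True

Answer:
[8, 8, 5]
[8, 8, 5]
[8, 8, 5]
True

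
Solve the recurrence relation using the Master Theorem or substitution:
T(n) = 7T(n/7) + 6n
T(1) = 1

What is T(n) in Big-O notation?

By Master Theorem: a=7, b=7, f(n)=6n. Since log_7(7) = 1 and f(n) = Θ(n^1), Case 2 applies. T(n) = O(n log n).

Answer: O(n log n)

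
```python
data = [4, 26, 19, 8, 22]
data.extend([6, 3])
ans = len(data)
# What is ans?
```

Trace:
`data = [4, 26, 19, 8, 22]` → data = [4, 26, 19, 8, 22]
`data.extend([6, 3])` → data = [4, 26, 19, 8, 22, 6, 3]
`ans = len(data)` → ans = 7
So ans = 7

Answer: 7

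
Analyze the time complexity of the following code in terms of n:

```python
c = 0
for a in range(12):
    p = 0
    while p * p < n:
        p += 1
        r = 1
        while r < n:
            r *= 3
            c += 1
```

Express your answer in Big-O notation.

Each loop level contributes: 1 × √n × log n. Multiplying the contributions gives O(√n log n).

Answer: O(√n log n)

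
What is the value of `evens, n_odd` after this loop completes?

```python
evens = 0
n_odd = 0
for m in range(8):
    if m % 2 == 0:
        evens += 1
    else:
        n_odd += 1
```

Count evens and odds in range(8)
`evens, n_odd` takes the values: (0, 0) → (1, 0) → (1, 1) → (2, 1) → (2, 2) → (3, 2) → (3, 3) → (4, 3) → (4, 4)

Answer: 4, 4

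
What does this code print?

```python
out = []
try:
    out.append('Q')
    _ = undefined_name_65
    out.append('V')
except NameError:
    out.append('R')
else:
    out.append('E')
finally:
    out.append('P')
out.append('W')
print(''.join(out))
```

Execution trace: 'Q' (try body) → 'R' (except NameError) → 'P' (finally) → 'W' (after the try/except). Output: QRPW

Answer: QRPW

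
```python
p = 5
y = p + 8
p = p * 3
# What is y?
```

Trace:
`p = 5` → p = 5
`y = p + 8` → y = 13
`p = p * 3` → p = 15
So y = 13

Answer: 13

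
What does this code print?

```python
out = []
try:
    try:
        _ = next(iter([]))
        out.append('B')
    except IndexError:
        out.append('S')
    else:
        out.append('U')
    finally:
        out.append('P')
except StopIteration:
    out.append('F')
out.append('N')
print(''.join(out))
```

Execution trace: 'P' (finally) → 'F' (outer except StopIteration) → 'N' (after the try/except). Output: PFN

Answer: PFN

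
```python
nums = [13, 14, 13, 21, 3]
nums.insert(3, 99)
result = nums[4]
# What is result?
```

Trace:
`nums = [13, 14, 13, 21, 3]` → nums = [13, 14, 13, 21, 3]
`nums.insert(3, 99)` → nums = [13, 14, 13, 99, 21, 3]
`result = nums[4]` → result = 21
So result = 21

Answer: 21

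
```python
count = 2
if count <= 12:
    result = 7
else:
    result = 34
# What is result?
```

Trace:
`count = 2` → count = 2
`if count <= 12: ...` → count <= 12 is True → result = 7
So result = 7

Answer: 7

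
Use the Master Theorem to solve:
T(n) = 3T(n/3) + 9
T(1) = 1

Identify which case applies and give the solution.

a=3, b=3, f(n)=9. log_3(3) = 1. Since c=0 < 1, Case 1 applies: T(n) = Θ(n^log_b(a)) = O(n).

Answer: O(n) - Case 1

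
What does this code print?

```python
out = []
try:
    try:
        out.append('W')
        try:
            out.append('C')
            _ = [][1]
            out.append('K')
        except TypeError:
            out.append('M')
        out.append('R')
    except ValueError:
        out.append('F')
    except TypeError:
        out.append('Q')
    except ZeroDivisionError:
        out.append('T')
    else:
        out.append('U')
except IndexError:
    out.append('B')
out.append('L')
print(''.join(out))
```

Execution trace: 'W' (try body) → 'C' (inner try body) → 'B' (outer except IndexError) → 'L' (after the try/except). Output: WCBL

Answer: WCBL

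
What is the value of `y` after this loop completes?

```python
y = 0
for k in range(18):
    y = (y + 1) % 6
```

Increment mod 6, 18 times = 0
`y` takes the values: 0 → 1 → 2 → 3 → 4 → 5 → 0 → 1 → 2 → 3 → 4 → 5 → 0 → 1 → 2 → 3 → 4 → 5 → 0

Answer: 0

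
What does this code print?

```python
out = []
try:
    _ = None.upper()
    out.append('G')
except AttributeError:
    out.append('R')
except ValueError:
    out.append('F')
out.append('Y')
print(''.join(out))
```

Execution trace: 'R' (except AttributeError) → 'Y' (after the try/except). Output: RY

Answer: RY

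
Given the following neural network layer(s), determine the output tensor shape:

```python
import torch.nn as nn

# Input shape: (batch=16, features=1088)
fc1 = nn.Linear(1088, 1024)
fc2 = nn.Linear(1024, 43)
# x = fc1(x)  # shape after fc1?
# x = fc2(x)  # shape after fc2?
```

Input: (16, 1088) -> after fc1: (16, 1024) -> Output: (16, 43)

Answer: (16, 43)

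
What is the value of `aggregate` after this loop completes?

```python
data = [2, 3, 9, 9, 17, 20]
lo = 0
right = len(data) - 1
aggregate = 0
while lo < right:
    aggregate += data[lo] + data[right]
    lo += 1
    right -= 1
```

Sum of pairs from ends
`aggregate` takes the values: 0 → 22 → 42 → 60

Answer: 60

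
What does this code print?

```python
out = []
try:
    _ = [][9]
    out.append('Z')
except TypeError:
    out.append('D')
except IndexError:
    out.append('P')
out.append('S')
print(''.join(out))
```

Execution trace: 'P' (except IndexError) → 'S' (after the try/except). Output: PS

Answer: PS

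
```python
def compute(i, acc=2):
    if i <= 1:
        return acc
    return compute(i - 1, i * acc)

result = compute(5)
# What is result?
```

Accumulator trace (n, acc): (5, 2) -> (4, 10) -> (3, 40) -> (2, 120) -> (1, 240) -> return 240

Answer: 240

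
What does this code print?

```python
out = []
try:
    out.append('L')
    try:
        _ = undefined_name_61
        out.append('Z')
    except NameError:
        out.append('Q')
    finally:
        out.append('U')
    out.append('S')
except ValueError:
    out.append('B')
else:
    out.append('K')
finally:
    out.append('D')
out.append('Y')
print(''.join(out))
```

Execution trace: 'L' (try body) → 'Q' (inner except NameError) → 'U' (inner finally) → 'S' (try body, no exception) → 'K' (else) → 'D' (finally) → 'Y' (after the try/except). Output: LQUSKDY

Answer: LQUSKDY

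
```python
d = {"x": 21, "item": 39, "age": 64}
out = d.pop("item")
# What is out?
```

Trace:
`d = {"x": 21, "item": 39, "age": 64}` → d = {'x': 21, 'item': 39, 'age': 64}
`out = d.pop("item")` → d = {'x': 21, 'age': 64}; out = 39
So out = 39

Answer: 39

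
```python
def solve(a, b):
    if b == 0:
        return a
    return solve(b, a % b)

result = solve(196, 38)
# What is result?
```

solve(196, 38) -> solve(38, 6) -> solve(6, 2) -> solve(2, 0) -> 2

Answer: 2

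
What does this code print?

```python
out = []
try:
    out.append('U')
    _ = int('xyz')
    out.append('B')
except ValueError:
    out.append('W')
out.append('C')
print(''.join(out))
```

Execution trace: 'U' (try body) → 'W' (except ValueError) → 'C' (after the try/except). Output: UWC

Answer: UWC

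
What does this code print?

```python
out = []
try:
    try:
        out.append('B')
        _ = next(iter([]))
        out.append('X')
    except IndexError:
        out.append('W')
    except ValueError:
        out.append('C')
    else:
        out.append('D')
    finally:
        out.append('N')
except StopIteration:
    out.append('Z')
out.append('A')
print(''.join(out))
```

Execution trace: 'B' (try body) → 'N' (finally) → 'Z' (outer except StopIteration) → 'A' (after the try/except). Output: BNZA

Answer: BNZA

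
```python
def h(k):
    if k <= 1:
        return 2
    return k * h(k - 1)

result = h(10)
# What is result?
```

h(10) = 10 * 9 * 8 * 7 * 6 * 5 * 4 * 3 * 2 * 2 = 7257600

Answer: 7257600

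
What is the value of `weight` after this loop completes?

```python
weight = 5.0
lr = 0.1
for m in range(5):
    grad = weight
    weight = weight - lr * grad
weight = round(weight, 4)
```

Gradient descent: w = 5.0 * (1 - 0.1)^5
`weight` takes the values: 5.0 → 4.5 → 4.05 → 3.645 → 3.2805 → 2.95245 → 2.9524

Answer: 2.9524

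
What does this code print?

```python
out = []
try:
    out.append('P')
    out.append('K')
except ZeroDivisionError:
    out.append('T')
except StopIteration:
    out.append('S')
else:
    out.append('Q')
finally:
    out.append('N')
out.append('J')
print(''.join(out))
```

Execution trace: 'P' (try body) → 'K' (try body, no exception) → 'Q' (else) → 'N' (finally) → 'J' (after the try/except). Output: PKQNJ

Answer: PKQNJ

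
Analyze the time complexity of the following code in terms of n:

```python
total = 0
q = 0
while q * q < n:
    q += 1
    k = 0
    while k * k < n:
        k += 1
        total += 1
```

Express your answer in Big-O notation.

Each loop level contributes: √n × √n. Multiplying the contributions gives O(n).

Answer: O(n)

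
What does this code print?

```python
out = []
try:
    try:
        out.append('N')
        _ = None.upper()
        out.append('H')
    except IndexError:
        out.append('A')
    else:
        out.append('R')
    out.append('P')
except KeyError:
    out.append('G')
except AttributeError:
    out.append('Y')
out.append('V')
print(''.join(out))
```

Execution trace: 'N' (inner try body) → 'Y' (except AttributeError) → 'V' (after the try/except). Output: NYV

Answer: NYV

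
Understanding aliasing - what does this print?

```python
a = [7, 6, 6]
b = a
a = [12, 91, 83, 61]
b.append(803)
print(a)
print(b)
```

Key concept: rebinding vs mutation: a is rebound to a new list, b still points at the original.
Step by step:
`a = [7, 6, 6]` → a = [7, 6, 6]
`b = a` → b = [7, 6, 6] (same object as a)
`a = [12, 91, 83, 61]` → a = [12, 91, 83, 61]
`b.append(803)` → b = [7, 6, 6, 803]
`print(a)` → prints [12, 91, 83, 61]
`print(b)` → prints [7, 6, 6, 803]

Answer:
[12, 91, 83, 61]
[7, 6, 6, 803]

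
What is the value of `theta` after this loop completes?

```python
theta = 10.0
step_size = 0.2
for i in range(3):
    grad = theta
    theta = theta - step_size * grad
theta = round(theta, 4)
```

Gradient descent: w = 10.0 * (1 - 0.2)^3
`theta` takes the values: 10.0 → 8.0 → 6.4 → 5.12

Answer: 5.12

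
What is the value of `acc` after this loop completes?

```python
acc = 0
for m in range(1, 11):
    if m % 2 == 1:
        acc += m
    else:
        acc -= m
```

Add odd, subtract even
`acc` takes the values: 0 → 1 → -1 → 2 → -2 → 3 → -3 → 4 → -4 → 5 → -5

Answer: -5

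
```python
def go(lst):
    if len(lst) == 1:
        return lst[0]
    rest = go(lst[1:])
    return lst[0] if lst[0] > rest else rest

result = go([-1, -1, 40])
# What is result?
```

Recursive max over [-1, -1, 40] = 40

Answer: 40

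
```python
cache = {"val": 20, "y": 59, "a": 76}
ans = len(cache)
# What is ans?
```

Trace:
`cache = {"val": 20, "y": 59, "a": 76}` → cache = {'val': 20, 'y': 59, 'a': 76}
`ans = len(cache)` → ans = 3
So ans = 3

Answer: 3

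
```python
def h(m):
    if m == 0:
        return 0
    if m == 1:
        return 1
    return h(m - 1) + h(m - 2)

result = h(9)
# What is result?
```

Build up from base cases: h(0)=0, h(1)=1, h(2)=1, h(3)=2, h(4)=3, h(5)=5, h(6)=8, ..., h(9)=34

Answer: 34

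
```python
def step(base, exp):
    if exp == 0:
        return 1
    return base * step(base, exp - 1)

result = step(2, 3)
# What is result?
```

step(2, 3) = 2 * 2 * 2 = 8

Answer: 8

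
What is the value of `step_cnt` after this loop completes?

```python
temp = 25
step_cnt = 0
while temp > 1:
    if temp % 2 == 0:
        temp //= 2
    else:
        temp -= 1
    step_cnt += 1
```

Steps to reduce 25 to 1
`step_cnt` takes the values: 0 → 1 → 2 → 3 → 4 → 5 → 6

Answer: 6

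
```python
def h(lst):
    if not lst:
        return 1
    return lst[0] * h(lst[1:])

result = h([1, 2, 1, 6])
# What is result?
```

Product over [1, 2, 1, 6] = 1 * 2 * 1 * 6 = 12

Answer: 12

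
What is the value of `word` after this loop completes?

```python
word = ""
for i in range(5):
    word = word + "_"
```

Repeat '_' 5 times
`word` takes the values: "" → "_" → "__" → "___" → "____" → "_____"

Answer: "_____"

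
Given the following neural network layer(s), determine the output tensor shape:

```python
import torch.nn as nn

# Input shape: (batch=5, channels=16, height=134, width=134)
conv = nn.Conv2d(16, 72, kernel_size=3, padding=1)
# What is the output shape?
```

Input: (5, 16, 134, 134) -> Output: (5, 72, 134, 134)

Answer: (5, 72, 134, 134)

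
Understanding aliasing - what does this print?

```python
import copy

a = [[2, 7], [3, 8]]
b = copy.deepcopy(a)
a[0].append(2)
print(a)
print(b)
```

Key concept: deep copy is fully independent.
Step by step:
`a = [[2, 7], [3, 8]]` → a = [[2, 7], [3, 8]]
`b = copy.deepcopy(a)` → b = [[2, 7], [3, 8]]
`a[0].append(2)` → a = [[2, 7, 2], [3, 8]]
`print(a)` → prints [[2, 7, 2], [3, 8]]
`print(b)` → prints [[2, 7], [3, 8]]

Answer:
[[2, 7, 2], [3, 8]]
[[2, 7], [3, 8]]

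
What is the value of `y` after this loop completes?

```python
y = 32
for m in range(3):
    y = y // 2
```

Halve 3 times: 32 // 2^3 = 4
`y` takes the values: 32 → 16 → 8 → 4

Answer: 4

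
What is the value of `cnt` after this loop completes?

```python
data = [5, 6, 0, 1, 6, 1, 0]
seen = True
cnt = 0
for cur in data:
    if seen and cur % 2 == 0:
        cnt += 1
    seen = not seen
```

Count even values at even positions
`cnt` takes the values: 0 → 1 → 2 → 3

Answer: 3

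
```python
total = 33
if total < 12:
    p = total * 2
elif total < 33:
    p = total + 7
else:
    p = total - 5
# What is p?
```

Trace:
`total = 33` → total = 33
`if total < 12: ...` → total < 12 is False, total < 33 is False, take else branch → p = 28
So p = 28

Answer: 28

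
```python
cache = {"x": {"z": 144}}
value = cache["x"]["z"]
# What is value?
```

Trace:
`cache = {"x": {"z": 144}}` → cache = {'x': {'z': 144}}
`value = cache["x"]["z"]` → value = 144
So value = 144

Answer: 144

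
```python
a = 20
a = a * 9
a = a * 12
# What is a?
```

Trace:
`a = 20` → a = 20
`a = a * 9` → a = 180
`a = a * 12` → a = 2160
So a = 2160

Answer: 2160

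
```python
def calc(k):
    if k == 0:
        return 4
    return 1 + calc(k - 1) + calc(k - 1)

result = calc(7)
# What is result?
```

calc(k) = 1 + 2·calc(k-1), calc(0)=4. Closed form: (4+1)·2^7 - 1 = 639.

Answer: 639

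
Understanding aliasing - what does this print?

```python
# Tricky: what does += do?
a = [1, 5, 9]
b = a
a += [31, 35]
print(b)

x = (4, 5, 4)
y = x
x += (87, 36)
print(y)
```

Key concept: += behavior differs for mutable vs immutable.
Step by step:
`a = [1, 5, 9]` → a = [1, 5, 9]
`b = a` → b = [1, 5, 9] (same object as a)
`a += [31, 35]` → a = [1, 5, 9, 31, 35] (same object as b); b = [1, 5, 9, 31, 35] (same object as a)
`print(b)` → prints [1, 5, 9, 31, 35]
`x = (4, 5, 4)` → x = (4, 5, 4)
`y = x` → y = (4, 5, 4)
`x += (87, 36)` → x = (4, 5, 4, 87, 36)
`print(y)` → prints (4, 5, 4)

Answer:
[1, 5, 9, 31, 35]
(4, 5, 4)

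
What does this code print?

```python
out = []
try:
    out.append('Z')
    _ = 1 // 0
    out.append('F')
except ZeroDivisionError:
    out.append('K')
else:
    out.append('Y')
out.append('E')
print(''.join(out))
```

Execution trace: 'Z' (try body) → 'K' (except ZeroDivisionError) → 'E' (after the try/except). Output: ZKE

Answer: ZKE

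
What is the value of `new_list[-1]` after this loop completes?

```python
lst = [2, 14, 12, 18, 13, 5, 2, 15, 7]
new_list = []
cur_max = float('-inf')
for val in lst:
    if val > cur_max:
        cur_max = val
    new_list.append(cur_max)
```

Running max ends at 18
`new_list` takes the values: [] → [2] → [2, 14] → [2, 14, 14] → [2, 14, 14, 18] → [2, 14, 14, 18, 18] → [2, 14, 14, 18, 18, 18] → [2, 14, 14, 18, 18, 18, 18] → [2, 14, 14, 18, 18, 18, 18, 18] → [2, 14, 14, 18, 18, 18, 18, 18, 18]
So `new_list[-1]` = 18

Answer: 18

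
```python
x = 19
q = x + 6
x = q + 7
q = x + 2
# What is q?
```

Trace:
`x = 19` → x = 19
`q = x + 6` → q = 25
`x = q + 7` → x = 32
`q = x + 2` → q = 34
So q = 34

Answer: 34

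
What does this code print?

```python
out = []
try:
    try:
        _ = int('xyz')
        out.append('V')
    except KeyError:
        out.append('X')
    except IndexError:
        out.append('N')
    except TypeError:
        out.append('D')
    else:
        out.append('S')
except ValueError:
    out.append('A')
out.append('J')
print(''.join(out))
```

Execution trace: 'A' (outer except ValueError) → 'J' (after the try/except). Output: AJ

Answer: AJ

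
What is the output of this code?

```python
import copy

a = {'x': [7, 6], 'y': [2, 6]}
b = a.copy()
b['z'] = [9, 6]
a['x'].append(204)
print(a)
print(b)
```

Key concept: shallow copy of dict with mutable values.
Step by step:
`a = {'x': [7, 6], 'y': [2, 6]}` → a = {'x': [7, 6], 'y': [2, 6]}
`b = a.copy()` → b = {'x': [7, 6], 'y': [2, 6]}
`b['z'] = [9, 6]` → b = {'x': [7, 6], 'y': [2, 6], 'z': [9, 6]}
`a['x'].append(204)` → a = {'x': [7, 6, 204], 'y': [2, 6]}; b = {'x': [7, 6, 204], 'y': [2, 6], 'z': [9, 6]}
`print(a)` → prints {'x': [7, 6, 204], 'y': [2, 6]}
`print(b)` → prints {'x': [7, 6, 204], 'y': [2, 6], 'z': [9, 6]}

Answer:
{'x': [7, 6, 204], 'y': [2, 6]}
{'x': [7, 6, 204], 'y': [2, 6], 'z': [9, 6]}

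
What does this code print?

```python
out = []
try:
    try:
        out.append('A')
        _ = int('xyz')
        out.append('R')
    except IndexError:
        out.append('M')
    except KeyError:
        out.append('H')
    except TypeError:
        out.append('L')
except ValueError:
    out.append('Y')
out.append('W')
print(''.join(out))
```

Execution trace: 'A' (try body) → 'Y' (outer except ValueError) → 'W' (after the try/except). Output: AYW

Answer: AYW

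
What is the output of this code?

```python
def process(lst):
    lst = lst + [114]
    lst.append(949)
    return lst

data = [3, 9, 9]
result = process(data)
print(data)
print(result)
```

Key concept: rebinding parameter vs mutation.
Step by step:
`data = [3, 9, 9]` → data = [3, 9, 9]
`result = process(data)` → result = [3, 9, 9, 114, 949]
`print(data)` → prints [3, 9, 9]
`print(result)` → prints [3, 9, 9, 114, 949]

Answer:
[3, 9, 9]
[3, 9, 9, 114, 949]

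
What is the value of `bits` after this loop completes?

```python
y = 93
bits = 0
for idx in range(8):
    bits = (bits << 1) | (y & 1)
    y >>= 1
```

Reverse lowest 8 bits of 93
`bits` takes the values: 0 → 1 → 2 → 5 → 11 → 23 → 46 → 93 → 186

Answer: 186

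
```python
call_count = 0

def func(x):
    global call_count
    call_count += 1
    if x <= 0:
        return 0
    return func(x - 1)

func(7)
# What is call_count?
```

Linear recursion stepping by 1: 8 calls from x=7 down to ≤0.

Answer: 8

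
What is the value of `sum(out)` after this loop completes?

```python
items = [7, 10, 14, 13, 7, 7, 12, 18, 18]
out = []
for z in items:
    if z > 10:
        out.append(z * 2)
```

Sum of doubled values > 10
`out` takes the values: [] → [28] → [28, 26] → [28, 26, 24] → [28, 26, 24, 36] → [28, 26, 24, 36, 36]
So `sum(out)` = 150

Answer: 150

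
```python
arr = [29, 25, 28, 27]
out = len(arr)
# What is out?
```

Trace:
`arr = [29, 25, 28, 27]` → arr = [29, 25, 28, 27]
`out = len(arr)` → out = 4
So out = 4

Answer: 4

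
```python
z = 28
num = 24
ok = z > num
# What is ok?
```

Trace:
`z = 28` → z = 28
`num = 24` → num = 24
`ok = z > num` → ok = True
So ok = True

Answer: True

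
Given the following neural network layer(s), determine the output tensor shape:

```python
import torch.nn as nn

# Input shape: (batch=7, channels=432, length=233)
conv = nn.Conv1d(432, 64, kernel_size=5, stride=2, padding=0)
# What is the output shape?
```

Input: (7, 432, 233) -> Output: (7, 64, 115)

Answer: (7, 64, 115)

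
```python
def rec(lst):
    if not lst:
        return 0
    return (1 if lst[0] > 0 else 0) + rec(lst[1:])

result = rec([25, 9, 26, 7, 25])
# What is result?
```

Count of positive elements in [25, 9, 26, 7, 25] = 5

Answer: 5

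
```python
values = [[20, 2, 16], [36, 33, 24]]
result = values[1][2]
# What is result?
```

Trace:
`values = [[20, 2, 16], [36, 33, 24]]` → values = [[20, 2, 16], [36, 33, 24]]
`result = values[1][2]` → result = 24
So result = 24

Answer: 24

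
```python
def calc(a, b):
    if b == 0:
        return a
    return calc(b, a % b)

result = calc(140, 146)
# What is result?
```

calc(140, 146) -> calc(146, 140) -> calc(140, 6) -> calc(6, 2) -> calc(2, 0) -> 2

Answer: 2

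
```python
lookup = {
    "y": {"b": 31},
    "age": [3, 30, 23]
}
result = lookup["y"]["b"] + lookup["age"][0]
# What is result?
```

Trace:
`lookup = { ...` → lookup = {'y': {'b': 31}, 'age': [3, 30, 23]}
`result = lookup["y"]["b"] + lookup["age"][0]` → result = 34
So result = 34

Answer: 34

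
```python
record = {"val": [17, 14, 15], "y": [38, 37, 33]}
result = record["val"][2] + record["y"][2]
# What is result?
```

Trace:
`record = {"val": [17, 14, 15], "y": [38, 37, 33]}` → record = {'val': [17, 14, 15], 'y': [38, 37, 33]}
`result = record["val"][2] + record["y"][2]` → result = 48
So result = 48

Answer: 48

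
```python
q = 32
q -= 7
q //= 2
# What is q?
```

Trace:
`q = 32` → q = 32
`q -= 7` → q = 25
`q //= 2` → q = 12
So q = 12

Answer: 12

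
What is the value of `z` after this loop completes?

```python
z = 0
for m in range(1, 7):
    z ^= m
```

XOR of 1 to 6
`z` takes the values: 0 → 1 → 3 → 0 → 4 → 1 → 7

Answer: 7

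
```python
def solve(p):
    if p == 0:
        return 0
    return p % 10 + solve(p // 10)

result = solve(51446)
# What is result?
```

Sum of digits of 51446: 6 + 4 + 4 + 1 + 5 = 20

Answer: 20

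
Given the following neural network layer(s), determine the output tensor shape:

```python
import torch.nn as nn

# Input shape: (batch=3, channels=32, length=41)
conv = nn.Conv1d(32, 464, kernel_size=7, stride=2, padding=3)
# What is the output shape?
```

Input: (3, 32, 41) -> Output: (3, 464, 21)

Answer: (3, 464, 21)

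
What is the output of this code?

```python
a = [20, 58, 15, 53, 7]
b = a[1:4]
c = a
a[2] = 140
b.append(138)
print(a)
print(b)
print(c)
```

Key concept: slice vs alias.
Step by step:
`a = [20, 58, 15, 53, 7]` → a = [20, 58, 15, 53, 7]
`b = a[1:4]` → b = [58, 15, 53]
`c = a` → c = [20, 58, 15, 53, 7] (same object as a)
`a[2] = 140` → a = [20, 58, 140, 53, 7] (same object as c); c = [20, 58, 140, 53, 7] (same object as a)
`b.append(138)` → b = [58, 15, 53, 138]
`print(a)` → prints [20, 58, 140, 53, 7]
`print(b)` → prints [58, 15, 53, 138]
`print(c)` → prints [20, 58, 140, 53, 7]

Answer:
[20, 58, 140, 53, 7]
[58, 15, 53, 138]
[20, 58, 140, 53, 7]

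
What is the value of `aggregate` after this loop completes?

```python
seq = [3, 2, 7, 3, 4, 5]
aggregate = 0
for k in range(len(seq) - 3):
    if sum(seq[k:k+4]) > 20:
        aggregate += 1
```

Count windows with sum > 20
`aggregate` takes the values: 0

Answer: 0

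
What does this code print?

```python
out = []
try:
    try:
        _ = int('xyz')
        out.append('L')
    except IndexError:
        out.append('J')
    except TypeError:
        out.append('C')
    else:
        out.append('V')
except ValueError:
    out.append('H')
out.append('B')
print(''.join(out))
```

Execution trace: 'H' (outer except ValueError) → 'B' (after the try/except). Output: HB

Answer: HB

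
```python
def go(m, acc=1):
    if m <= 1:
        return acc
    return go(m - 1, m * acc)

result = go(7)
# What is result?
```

Accumulator trace (n, acc): (7, 1) -> (6, 7) -> (5, 42) -> (4, 210) -> (3, 840) -> (2, 2520) -> (1, 5040) -> return 5040

Answer: 5040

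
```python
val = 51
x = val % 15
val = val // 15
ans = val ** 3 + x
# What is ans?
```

Trace:
`val = 51` → val = 51
`x = val % 15` → x = 6
`val = val // 15` → val = 3
`ans = val ** 3 + x` → ans = 33
So ans = 33

Answer: 33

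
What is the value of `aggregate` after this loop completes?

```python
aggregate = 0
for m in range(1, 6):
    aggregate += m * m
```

Sum of squares 1² to 5² = 55
`aggregate` takes the values: 0 → 1 → 5 → 14 → 30 → 55

Answer: 55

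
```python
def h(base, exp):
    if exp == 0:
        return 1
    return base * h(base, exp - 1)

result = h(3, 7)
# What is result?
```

h(3, 7) = 3 * 3 * 3 * 3 * 3 * 3 * 3 = 2187

Answer: 2187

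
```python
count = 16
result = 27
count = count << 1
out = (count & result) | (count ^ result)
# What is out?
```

Trace:
`count = 16` → count = 16
`result = 27` → result = 27
`count = count << 1` → count = 32
`out = (count & result) | (count ^ result)` → out = 59
So out = 59

Answer: 59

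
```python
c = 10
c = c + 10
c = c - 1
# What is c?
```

Trace:
`c = 10` → c = 10
`c = c + 10` → c = 20
`c = c - 1` → c = 19
So c = 19

Answer: 19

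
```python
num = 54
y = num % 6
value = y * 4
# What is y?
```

Trace:
`num = 54` → num = 54
`y = num % 6` → y = 0
`value = y * 4` → value = 0
So y = 0

Answer: 0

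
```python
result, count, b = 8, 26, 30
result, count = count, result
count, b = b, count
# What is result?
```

Trace:
`result, count, b = 8, 26, 30` → result = 8; count = 26; b = 30
`result, count = count, result` → result = 26; count = 8
`count, b = b, count` → count = 30; b = 8
So result = 26

Answer: 26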